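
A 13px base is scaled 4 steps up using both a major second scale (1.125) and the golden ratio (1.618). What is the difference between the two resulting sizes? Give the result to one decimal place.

Major second: 13.0 × 1.125⁴ = 20.823px
Golden ratio: 13.0 × 1.618⁴ = 89.096px
Difference: 89.096 − 20.823 = 68.273px

68.3px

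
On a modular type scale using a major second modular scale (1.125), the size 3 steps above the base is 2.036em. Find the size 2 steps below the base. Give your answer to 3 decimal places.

Moving from step +3 to step -2 is 5 steps down, so divide by r⁵.
2.036 ÷ 1.125⁵ = 2.036 ÷ 1.80203 ≈ 1.130

1.130em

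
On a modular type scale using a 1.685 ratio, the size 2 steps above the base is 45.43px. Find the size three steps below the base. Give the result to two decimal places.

45.43 ÷ 1.685⁵ = 45.43 ÷ 13.58312 ≈ 3.345

3.34px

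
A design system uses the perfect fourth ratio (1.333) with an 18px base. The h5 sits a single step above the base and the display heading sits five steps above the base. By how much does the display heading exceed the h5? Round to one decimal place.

51.8px

Step 1: 18.0 × 1.333 = 23.994px
Step 5: 18.0 × 1.333⁵ = 75.757px
Difference: 75.757 − 23.994 = 51.763px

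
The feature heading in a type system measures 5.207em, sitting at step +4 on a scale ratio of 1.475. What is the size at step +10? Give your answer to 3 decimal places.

Moving from step +4 to step +10 is 6 steps up, so multiply by r⁶.
5.207 × 1.475⁶ = 5.207 × 10.29798 ≈ 53.622

53.622em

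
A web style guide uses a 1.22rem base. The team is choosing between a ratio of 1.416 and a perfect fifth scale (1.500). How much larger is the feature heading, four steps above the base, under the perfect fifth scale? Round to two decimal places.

1.27rem

At 1.416: 1.22 × 1.416⁴ = 4.9047rem
Perfect fifth: 1.22 × 1.500⁴ = 6.1762rem
Difference: 6.1762 − 4.9047 = 1.2715rem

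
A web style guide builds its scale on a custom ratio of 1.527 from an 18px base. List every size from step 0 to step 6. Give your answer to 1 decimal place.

18.0px, 27.5px, 42.0px, 64.1px, 97.9px, 149.4px, 228.2px

Step 0: 18px
Step 1: 18.0 × 1.527 = 27.5
Step 2: 18.0 × 1.527² = 42.0
Step 3: 18.0 × 1.527³ = 64.1
Step 4: 18.0 × 1.527⁴ = 97.9
Step 5: 18.0 × 1.527⁵ = 149.4
Step 6: 18.0 × 1.527⁶ = 228.2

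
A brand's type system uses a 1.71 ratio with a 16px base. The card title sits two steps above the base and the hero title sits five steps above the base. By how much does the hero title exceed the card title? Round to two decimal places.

Step 2: 16.0 × 1.71² = 46.7856px
Step 5: 16.0 × 1.71⁵ = 233.9379px
Difference: 233.9379 − 46.7856 = 187.1523px

187.15px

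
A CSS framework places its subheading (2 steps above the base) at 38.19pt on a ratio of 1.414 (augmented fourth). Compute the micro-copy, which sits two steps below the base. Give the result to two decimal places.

The gap is -2 − (2) = -4 steps, so the factor is 1.414^-4.
38.19 ÷ 1.414⁴ = 38.19 ÷ 3.99758 ≈ 9.553

9.55pt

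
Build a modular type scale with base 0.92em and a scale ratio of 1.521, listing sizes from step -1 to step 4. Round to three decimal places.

Step -1: 0.92 ÷ 1.521 = 0.605
Step 0: 0.92em
Step 1: 0.92 × 1.521 = 1.399
Step 2: 0.92 × 1.521² = 2.128
Step 3: 0.92 × 1.521³ = 3.237
Step 4: 0.92 × 1.521⁴ = 4.924

0.605em, 0.920em, 1.399em, 2.128em, 3.237em, 4.924em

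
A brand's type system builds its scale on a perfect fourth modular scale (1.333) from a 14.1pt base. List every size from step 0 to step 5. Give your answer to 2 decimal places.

14.10pt, 18.80pt, 25.05pt, 33.40pt, 44.52pt, 59.34pt

Step 0: 14.1pt
Step 1: 14.1 × 1.333 = 18.80
Step 2: 14.1 × 1.333² = 25.05
Step 3: 14.1 × 1.333³ = 33.40
Step 4: 14.1 × 1.333⁴ = 44.52
Step 5: 14.1 × 1.333⁵ = 59.34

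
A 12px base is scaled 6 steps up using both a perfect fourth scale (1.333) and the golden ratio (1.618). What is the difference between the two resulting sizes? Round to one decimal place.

Perfect fourth: 12.0 × 1.333⁶ = 67.323px
Golden ratio: 12.0 × 1.618⁶ = 215.304px
Difference: 215.304 − 67.323 = 147.981px

148.0px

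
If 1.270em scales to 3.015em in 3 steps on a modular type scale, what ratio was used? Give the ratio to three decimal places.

1.334

r³ = 3.015 / 1.270, so r = (3.015/1.270)^(1/3).
r = 2.3740^(1/3) ≈ 1.3340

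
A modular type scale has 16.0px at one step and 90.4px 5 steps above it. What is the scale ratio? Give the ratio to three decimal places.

r⁵ = 90.4 / 16.0, so r = (90.4/16.0)^(1/5).
r = 5.6500^(1/5) ≈ 1.4139

1.414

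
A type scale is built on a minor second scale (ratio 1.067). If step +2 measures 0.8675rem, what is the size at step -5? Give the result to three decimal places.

Moving from step +2 to step -5 is 7 steps down, so divide by r⁷.
0.8675 ÷ 1.067⁷ = 0.8675 ÷ 1.57453 ≈ 0.551

0.551rem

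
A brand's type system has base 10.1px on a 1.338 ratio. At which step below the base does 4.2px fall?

3

1.338ⁿ = 10.1 / 4.2 = 2.4048
n = ln(2.4048) / ln(1.338) = 0.8775 / 0.2912 ≈ 3.01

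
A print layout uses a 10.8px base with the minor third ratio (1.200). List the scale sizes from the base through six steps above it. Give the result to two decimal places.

Step 0: 10.8px
Step 1: 10.8 × 1.200 = 12.96
Step 2: 10.8 × 1.200² = 15.55
Step 3: 10.8 × 1.200³ = 18.66
Step 4: 10.8 × 1.200⁴ = 22.39
Step 5: 10.8 × 1.200⁵ = 26.87
Step 6: 10.8 × 1.200⁶ = 32.25

10.80px, 12.96px, 15.55px, 18.66px, 22.39px, 26.87px, 32.25px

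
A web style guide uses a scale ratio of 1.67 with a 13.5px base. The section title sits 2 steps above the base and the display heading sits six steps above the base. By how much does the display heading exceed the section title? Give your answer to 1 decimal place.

Step 2: 13.5 × 1.67² = 37.650px
Step 6: 13.5 × 1.67⁶ = 292.841px
Difference: 292.841 − 37.650 = 255.191px

255.2px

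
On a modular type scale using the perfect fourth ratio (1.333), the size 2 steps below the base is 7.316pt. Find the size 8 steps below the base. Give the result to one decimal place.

1.3pt

Moving from step -2 to step -8 is 6 steps down, so divide by r⁶.
7.316 ÷ 1.333⁶ = 7.316 ÷ 5.61023 ≈ 1.304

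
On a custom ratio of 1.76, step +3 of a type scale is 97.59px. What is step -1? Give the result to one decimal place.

Moving from step +3 to step -1 is 4 steps down, so divide by r⁴.
97.59 ÷ 1.76⁴ = 97.59 ÷ 9.59513 ≈ 10.171

10.2px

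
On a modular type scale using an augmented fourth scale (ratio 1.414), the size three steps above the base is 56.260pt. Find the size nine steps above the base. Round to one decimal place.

The gap is 9 − (3) = 6 steps, so the factor is 1.414^6.
56.260 × 1.414⁶ = 56.260 × 7.99275 ≈ 449.672

449.7pt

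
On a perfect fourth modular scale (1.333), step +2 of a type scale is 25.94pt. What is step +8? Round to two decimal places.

145.53pt

The gap is 8 − (2) = 6 steps, so the factor is 1.333^6.
25.94 × 1.333⁶ = 25.94 × 5.61023 ≈ 145.529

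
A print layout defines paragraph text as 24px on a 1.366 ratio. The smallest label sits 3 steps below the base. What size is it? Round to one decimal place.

24.0 ÷ 1.366³ = 24.0 ÷ 2.54890 ≈ 9.42

9.4px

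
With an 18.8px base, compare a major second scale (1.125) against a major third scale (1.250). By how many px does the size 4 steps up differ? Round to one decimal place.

Major second: 18.8 × 1.125⁴ = 30.114px
Major third: 18.8 × 1.250⁴ = 45.898px
Difference: 45.898 − 30.114 = 15.784px

15.8px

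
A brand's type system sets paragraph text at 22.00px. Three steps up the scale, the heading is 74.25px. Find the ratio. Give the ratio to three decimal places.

1.500

r³ = 74.25 / 22.00, so r = (74.25/22.00)^(1/3).
r = 3.3750^(1/3) ≈ 1.5000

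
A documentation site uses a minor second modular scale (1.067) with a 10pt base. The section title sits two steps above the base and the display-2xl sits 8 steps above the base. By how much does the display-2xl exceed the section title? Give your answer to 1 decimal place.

5.4pt

Step 2: 10.0 × 1.067² = 11.385pt
Step 8: 10.0 × 1.067⁸ = 16.800pt
Difference: 16.800 − 11.385 = 5.415pt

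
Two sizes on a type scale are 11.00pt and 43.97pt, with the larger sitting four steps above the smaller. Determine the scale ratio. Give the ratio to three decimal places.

1.414

r⁴ = 43.97 / 11.00, so r = (43.97/11.00)^(1/4).
r = 3.9973^(1/4) ≈ 1.4140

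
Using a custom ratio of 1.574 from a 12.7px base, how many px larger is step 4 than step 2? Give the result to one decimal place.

Step 2: 12.7 × 1.574² = 31.464px
Step 4: 12.7 × 1.574⁴ = 77.951px
Difference: 77.951 − 31.464 = 46.487px

46.5px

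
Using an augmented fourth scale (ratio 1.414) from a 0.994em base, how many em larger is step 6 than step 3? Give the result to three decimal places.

Step 3: 0.994 × 1.414³ = 2.81018em
Step 6: 0.994 × 1.414⁶ = 7.94480em
Difference: 7.94480 − 2.81018 = 5.13462em

5.135em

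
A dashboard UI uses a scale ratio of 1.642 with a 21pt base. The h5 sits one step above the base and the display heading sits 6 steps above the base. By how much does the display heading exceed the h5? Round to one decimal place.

Step 1: 21.0 × 1.642 = 34.482pt
Step 6: 21.0 × 1.642⁶ = 411.584pt
Difference: 411.584 − 34.482 = 377.102pt

377.1pt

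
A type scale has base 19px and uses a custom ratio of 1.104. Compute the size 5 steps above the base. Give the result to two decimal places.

31.16px

19.0 × 1.104⁵ = 19.0 × 1.64001 ≈ 31.16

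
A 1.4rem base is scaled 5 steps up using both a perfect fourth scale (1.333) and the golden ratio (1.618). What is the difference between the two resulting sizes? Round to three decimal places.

Perfect fourth: 1.4 × 1.333⁵ = 5.89222rem
Golden ratio: 1.4 × 1.618⁵ = 15.52461rem
Difference: 15.52461 − 5.89222 = 9.63239rem

9.632rem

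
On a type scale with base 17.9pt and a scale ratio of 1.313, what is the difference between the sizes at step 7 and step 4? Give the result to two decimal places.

Step 4: 17.9 × 1.313⁴ = 53.2000pt
Step 7: 17.9 × 1.313⁷ = 120.4221pt
Difference: 120.4221 − 53.2000 = 67.2221pt

67.22pt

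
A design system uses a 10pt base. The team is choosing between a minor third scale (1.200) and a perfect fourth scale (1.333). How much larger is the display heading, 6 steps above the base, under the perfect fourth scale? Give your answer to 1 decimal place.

26.2pt

Minor third: 10.0 × 1.200⁶ = 29.860pt
Perfect fourth: 10.0 × 1.333⁶ = 56.102pt
Difference: 56.102 − 29.860 = 26.242pt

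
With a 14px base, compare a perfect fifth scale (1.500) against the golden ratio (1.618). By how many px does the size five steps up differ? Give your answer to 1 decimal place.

Perfect fifth: 14.0 × 1.500⁵ = 106.312px
Golden ratio: 14.0 × 1.618⁵ = 155.246px
Difference: 155.246 − 106.312 = 48.934px

48.9px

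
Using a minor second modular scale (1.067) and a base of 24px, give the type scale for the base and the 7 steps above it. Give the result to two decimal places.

24.00px, 25.61px, 27.32px, 29.15px, 31.11px, 33.19px, 35.42px, 37.79px

Step 0: 24px
Step 1: 24.0 × 1.067 = 25.61
Step 2: 24.0 × 1.067² = 27.32
Step 3: 24.0 × 1.067³ = 29.15
Step 4: 24.0 × 1.067⁴ = 31.11
Step 5: 24.0 × 1.067⁵ = 33.19
Step 6: 24.0 × 1.067⁶ = 35.42
Step 7: 24.0 × 1.067⁷ = 37.79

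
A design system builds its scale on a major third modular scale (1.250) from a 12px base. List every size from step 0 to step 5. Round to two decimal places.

12.00px, 15.00px, 18.75px, 23.44px, 29.30px, 36.62px

Step 0: 12px
Step 1: 12.0 × 1.250 = 15.00
Step 2: 12.0 × 1.250² = 18.75
Step 3: 12.0 × 1.250³ = 23.44
Step 4: 12.0 × 1.250⁴ = 29.30
Step 5: 12.0 × 1.250⁵ = 36.62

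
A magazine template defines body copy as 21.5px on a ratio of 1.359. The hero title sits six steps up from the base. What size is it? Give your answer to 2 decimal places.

21.5 × 1.359⁶ = 21.5 × 6.29965 ≈ 135.44

135.44px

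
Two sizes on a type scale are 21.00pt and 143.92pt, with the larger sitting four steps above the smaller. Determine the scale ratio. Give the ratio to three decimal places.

The ratio satisfies 21.00 × r⁴ = 143.92, so r = (143.92 / 21.00)^(1/4).
r = 6.8533^(1/4) ≈ 1.6180

1.618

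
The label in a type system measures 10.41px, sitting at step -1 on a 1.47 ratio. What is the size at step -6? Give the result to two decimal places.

The gap is -6 − (-1) = -5 steps, so the factor is 1.47^-5.
10.41 ÷ 1.47⁵ = 10.41 ÷ 6.86415 ≈ 1.517

1.52px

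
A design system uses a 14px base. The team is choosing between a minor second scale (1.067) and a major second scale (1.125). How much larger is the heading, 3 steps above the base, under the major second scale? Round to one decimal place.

2.9px

Minor second: 14.0 × 1.067³ = 17.007px
Major second: 14.0 × 1.125³ = 19.934px
Difference: 19.934 − 17.007 = 2.927px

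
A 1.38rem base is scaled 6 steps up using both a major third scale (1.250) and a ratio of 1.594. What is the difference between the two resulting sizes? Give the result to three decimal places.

Major third: 1.38 × 1.250⁶ = 5.26428rem
At 1.594: 1.38 × 1.594⁶ = 22.63648rem
Difference: 22.63648 − 5.26428 = 17.37220rem

17.372rem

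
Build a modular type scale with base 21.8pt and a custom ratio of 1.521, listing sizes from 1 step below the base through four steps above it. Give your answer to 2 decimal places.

Step -1: 21.8 ÷ 1.521 = 14.33
Step 0: 21.8pt
Step 1: 21.8 × 1.521 = 33.16
Step 2: 21.8 × 1.521² = 50.43
Step 3: 21.8 × 1.521³ = 76.71
Step 4: 21.8 × 1.521⁴ = 116.67

14.33pt, 21.80pt, 33.16pt, 50.43pt, 76.71pt, 116.67pt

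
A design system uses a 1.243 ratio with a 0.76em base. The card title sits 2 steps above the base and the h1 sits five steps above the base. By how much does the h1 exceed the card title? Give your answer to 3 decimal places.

Step 2: 0.76 × 1.243² = 1.17424em
Step 5: 0.76 × 1.243⁵ = 2.25512em
Difference: 2.25512 − 1.17424 = 1.08088em

1.081em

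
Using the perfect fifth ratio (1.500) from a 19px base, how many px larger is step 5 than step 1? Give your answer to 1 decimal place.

Step 1: 19.0 × 1.500 = 28.500px
Step 5: 19.0 × 1.500⁵ = 144.281px
Difference: 144.281 − 28.500 = 115.781px

115.8px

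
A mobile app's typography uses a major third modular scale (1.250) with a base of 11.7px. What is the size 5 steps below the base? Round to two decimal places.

3.83px

11.7 ÷ 1.250⁵ = 11.7 ÷ 3.05176 ≈ 3.83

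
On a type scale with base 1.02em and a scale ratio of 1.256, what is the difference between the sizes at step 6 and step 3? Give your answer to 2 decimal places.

Step 3: 1.02 × 1.256³ = 2.0210em
Step 6: 1.02 × 1.256⁶ = 4.0044em
Difference: 4.0044 − 2.0210 = 1.9834em

1.98em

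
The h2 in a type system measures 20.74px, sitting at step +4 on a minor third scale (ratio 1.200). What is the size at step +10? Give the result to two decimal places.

61.93px

20.74 × 1.200⁶ = 20.74 × 2.98598 ≈ 61.929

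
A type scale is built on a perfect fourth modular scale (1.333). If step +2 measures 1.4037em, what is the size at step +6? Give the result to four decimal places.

4.4320em

The gap is 6 − (2) = 4 steps, so the factor is 1.333^4.
1.4037 × 1.333⁴ = 1.4037 × 3.15733 ≈ 4.4320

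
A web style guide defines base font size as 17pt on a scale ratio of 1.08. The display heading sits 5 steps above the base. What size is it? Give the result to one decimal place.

17.0 × 1.08⁵ = 17.0 × 1.46933 ≈ 24.98

25.0pt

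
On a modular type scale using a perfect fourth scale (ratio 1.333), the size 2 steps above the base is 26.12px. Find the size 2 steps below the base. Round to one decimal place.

The gap is -2 − (2) = -4 steps, so the factor is 1.333^-4.
26.12 ÷ 1.333⁴ = 26.12 ÷ 3.15733 ≈ 8.273

8.3px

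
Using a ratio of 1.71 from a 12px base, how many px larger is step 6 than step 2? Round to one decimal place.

Step 2: 12.0 × 1.71² = 35.089px
Step 6: 12.0 × 1.71⁶ = 300.025px
Difference: 300.025 − 35.089 = 264.936px

264.9px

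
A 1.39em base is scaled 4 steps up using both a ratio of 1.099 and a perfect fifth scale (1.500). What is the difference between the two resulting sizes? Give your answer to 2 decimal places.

At 1.099: 1.39 × 1.099⁴ = 2.0277em
Perfect fifth: 1.39 × 1.500⁴ = 7.0369em
Difference: 7.0369 − 2.0277 = 5.0092em

5.01em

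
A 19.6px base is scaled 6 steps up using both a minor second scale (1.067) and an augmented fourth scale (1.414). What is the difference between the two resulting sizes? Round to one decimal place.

Minor second: 19.6 × 1.067⁶ = 28.923px
Augmented fourth: 19.6 × 1.414⁶ = 156.658px
Difference: 156.658 − 28.923 = 127.735px

127.7px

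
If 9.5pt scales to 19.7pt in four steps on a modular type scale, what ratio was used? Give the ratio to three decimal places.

The ratio satisfies 9.5 × r⁴ = 19.7, so r = (19.7 / 9.5)^(1/4).
r = 2.0737^(1/4) ≈ 1.2000

1.200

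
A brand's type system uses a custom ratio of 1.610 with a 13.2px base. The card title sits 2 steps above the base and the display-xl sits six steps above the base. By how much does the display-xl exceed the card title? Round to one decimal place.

195.7px

Step 2: 13.2 × 1.610² = 34.216px
Step 6: 13.2 × 1.610⁶ = 229.895px
Difference: 229.895 − 34.216 = 195.679px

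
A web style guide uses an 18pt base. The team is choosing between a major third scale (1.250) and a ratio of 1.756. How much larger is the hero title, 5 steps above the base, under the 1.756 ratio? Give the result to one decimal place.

245.6pt

Major third: 18.0 × 1.250⁵ = 54.932pt
At 1.756: 18.0 × 1.756⁵ = 300.535pt
Difference: 300.535 − 54.932 = 245.603pt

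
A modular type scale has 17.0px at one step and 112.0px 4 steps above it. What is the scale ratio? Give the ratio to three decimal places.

1.602

r⁴ = 112.0 / 17.0, so r = (112.0/17.0)^(1/4).
r = 6.5882^(1/4) ≈ 1.6021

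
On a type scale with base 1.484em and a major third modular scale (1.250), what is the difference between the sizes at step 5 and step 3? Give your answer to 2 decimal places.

1.63em

Step 3: 1.484 × 1.250³ = 2.8984em
Step 5: 1.484 × 1.250⁵ = 4.5288em
Difference: 4.5288 − 2.8984 = 1.6304em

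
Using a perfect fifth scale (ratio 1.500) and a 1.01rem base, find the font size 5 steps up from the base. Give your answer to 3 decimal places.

1.01 × 1.500⁵ = 1.01 × 7.59375 ≈ 7.670

7.670rem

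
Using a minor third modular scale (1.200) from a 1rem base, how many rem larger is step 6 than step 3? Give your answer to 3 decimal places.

Step 3: 1.0 × 1.200³ = 1.72800rem
Step 6: 1.0 × 1.200⁶ = 2.98598rem
Difference: 2.98598 − 1.72800 = 1.25798rem

1.258rem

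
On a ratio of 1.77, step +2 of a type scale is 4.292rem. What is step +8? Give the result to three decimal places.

131.977rem

4.292 × 1.77⁶ = 4.292 × 30.74961 ≈ 131.977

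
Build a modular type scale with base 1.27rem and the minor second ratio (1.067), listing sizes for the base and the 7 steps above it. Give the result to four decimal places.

Step 0: 1.27rem
Step 1: 1.27 × 1.067 = 1.3551
Step 2: 1.27 × 1.067² = 1.4459
Step 3: 1.27 × 1.067³ = 1.5428
Step 4: 1.27 × 1.067⁴ = 1.6461
Step 5: 1.27 × 1.067⁵ = 1.7564
Step 6: 1.27 × 1.067⁶ = 1.8741
Step 7: 1.27 × 1.067⁷ = 1.9997

1.2700rem, 1.3551rem, 1.4459rem, 1.5428rem, 1.6461rem, 1.7564rem, 1.8741rem, 1.9997rem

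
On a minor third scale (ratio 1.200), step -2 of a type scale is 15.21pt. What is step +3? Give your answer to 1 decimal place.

Moving from step -2 to step +3 is 5 steps up, so multiply by r⁵.
15.21 × 1.200⁵ = 15.21 × 2.48832 ≈ 37.847

37.8pt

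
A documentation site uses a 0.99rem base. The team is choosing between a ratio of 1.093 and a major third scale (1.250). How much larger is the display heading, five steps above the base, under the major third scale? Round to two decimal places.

At 1.093: 0.99 × 1.093⁵ = 1.5443rem
Major third: 0.99 × 1.250⁵ = 3.0212rem
Difference: 3.0212 − 1.5443 = 1.4769rem

1.48rem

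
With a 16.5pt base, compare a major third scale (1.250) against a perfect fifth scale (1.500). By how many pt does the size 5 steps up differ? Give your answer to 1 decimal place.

74.9pt

Major third: 16.5 × 1.250⁵ = 50.354pt
Perfect fifth: 16.5 × 1.500⁵ = 125.297pt
Difference: 125.297 − 50.354 = 74.943pt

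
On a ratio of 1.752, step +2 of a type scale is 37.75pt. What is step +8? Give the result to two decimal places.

37.75 × 1.752⁶ = 37.75 × 28.92042 ≈ 1091.746

1091.75pt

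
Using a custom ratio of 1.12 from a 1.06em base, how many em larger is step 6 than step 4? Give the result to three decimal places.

Step 4: 1.06 × 1.12⁴ = 1.66793em
Step 6: 1.06 × 1.12⁶ = 2.09225em
Difference: 2.09225 − 1.66793 = 0.42432em

0.424em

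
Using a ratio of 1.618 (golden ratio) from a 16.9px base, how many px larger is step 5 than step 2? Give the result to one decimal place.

Step 2: 16.9 × 1.618² = 44.243px
Step 5: 16.9 × 1.618⁵ = 187.404px
Difference: 187.404 − 44.243 = 143.161px

143.2px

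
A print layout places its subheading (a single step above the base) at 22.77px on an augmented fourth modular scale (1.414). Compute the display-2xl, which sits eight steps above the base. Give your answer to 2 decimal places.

257.34px

Moving from step +1 to step +8 is 7 steps up, so multiply by r⁷.
22.77 × 1.414⁷ = 22.77 × 11.30175 ≈ 257.341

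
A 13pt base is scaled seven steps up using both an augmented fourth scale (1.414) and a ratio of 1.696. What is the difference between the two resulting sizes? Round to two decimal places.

Augmented fourth: 13.0 × 1.414⁷ = 146.9228pt
At 1.696: 13.0 × 1.696⁷ = 524.7160pt
Difference: 524.7160 − 146.9228 = 377.7932pt

377.79pt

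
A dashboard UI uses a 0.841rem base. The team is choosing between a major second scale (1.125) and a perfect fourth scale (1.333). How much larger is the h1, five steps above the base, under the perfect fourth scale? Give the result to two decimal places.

Major second: 0.841 × 1.125⁵ = 1.5155rem
Perfect fourth: 0.841 × 1.333⁵ = 3.5395rem
Difference: 3.5395 − 1.5155 = 2.0240rem

2.02rem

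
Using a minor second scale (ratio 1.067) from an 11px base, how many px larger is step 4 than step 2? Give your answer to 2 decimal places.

1.73px

Step 2: 11.0 × 1.067² = 12.5234px
Step 4: 11.0 × 1.067⁴ = 14.2577px
Difference: 14.2577 − 12.5234 = 1.7343px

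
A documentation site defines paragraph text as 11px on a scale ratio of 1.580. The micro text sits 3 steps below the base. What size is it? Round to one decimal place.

2.8px

Each step on a modular scale multiplies by the ratio, so the size n steps from the base is base × ratioⁿ.
11.0 ÷ 1.580³ = 11.0 ÷ 3.94431 ≈ 2.79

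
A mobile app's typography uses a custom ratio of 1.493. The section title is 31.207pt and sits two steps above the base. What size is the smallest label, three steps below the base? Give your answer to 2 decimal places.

31.207 ÷ 1.493⁵ = 31.207 ÷ 7.41821 ≈ 4.207

4.21pt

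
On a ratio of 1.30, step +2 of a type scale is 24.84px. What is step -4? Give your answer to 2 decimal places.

24.84 ÷ 1.30⁶ = 24.84 ÷ 4.82681 ≈ 5.146

5.15px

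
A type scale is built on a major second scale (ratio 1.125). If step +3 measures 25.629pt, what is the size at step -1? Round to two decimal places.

25.629 ÷ 1.125⁴ = 25.629 ÷ 1.60181 ≈ 16.000

16.00pt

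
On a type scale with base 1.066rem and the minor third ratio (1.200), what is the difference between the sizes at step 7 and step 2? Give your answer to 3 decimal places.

2.285rem

Step 2: 1.066 × 1.200² = 1.53504rem
Step 7: 1.066 × 1.200⁷ = 3.81967rem
Difference: 3.81967 − 1.53504 = 2.28463rem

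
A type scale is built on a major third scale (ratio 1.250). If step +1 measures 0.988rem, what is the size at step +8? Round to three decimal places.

0.988 × 1.250⁷ = 0.988 × 4.76837 ≈ 4.711

4.711rem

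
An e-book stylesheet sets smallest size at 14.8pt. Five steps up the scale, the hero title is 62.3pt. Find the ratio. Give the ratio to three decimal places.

The ratio satisfies 14.8 × r⁵ = 62.3, so r = (62.3 / 14.8)^(1/5).
r = 4.2095^(1/5) ≈ 1.3330

1.333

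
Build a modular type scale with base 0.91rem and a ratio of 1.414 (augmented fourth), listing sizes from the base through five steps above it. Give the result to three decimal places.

Step 0: 0.91rem
Step 1: 0.91 × 1.414 = 1.287
Step 2: 0.91 × 1.414² = 1.819
Step 3: 0.91 × 1.414³ = 2.573
Step 4: 0.91 × 1.414⁴ = 3.638
Step 5: 0.91 × 1.414⁵ = 5.144

0.910rem, 1.287rem, 1.819rem, 2.573rem, 3.638rem, 5.144rem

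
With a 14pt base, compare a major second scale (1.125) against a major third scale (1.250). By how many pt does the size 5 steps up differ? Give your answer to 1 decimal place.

Major second: 14.0 × 1.125⁵ = 25.228pt
Major third: 14.0 × 1.250⁵ = 42.725pt
Difference: 42.725 − 25.228 = 17.497pt

17.5pt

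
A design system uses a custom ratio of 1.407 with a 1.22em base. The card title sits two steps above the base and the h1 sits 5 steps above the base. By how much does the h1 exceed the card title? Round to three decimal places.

4.312em

Step 2: 1.22 × 1.407² = 2.41517em
Step 5: 1.22 × 1.407⁵ = 6.72714em
Difference: 6.72714 − 2.41517 = 4.31197em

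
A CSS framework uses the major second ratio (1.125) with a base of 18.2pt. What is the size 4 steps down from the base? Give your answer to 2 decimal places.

11.36pt

18.2 ÷ 1.125⁴ = 18.2 ÷ 1.60181 ≈ 11.36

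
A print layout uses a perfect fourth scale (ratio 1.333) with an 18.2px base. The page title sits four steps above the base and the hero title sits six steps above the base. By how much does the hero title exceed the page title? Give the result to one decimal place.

Step 4: 18.2 × 1.333⁴ = 57.463px
Step 6: 18.2 × 1.333⁶ = 102.106px
Difference: 102.106 − 57.463 = 44.643px

44.6px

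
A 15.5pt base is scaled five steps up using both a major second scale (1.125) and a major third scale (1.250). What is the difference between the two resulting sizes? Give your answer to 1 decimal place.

19.4pt

Major second: 15.5 × 1.125⁵ = 27.932pt
Major third: 15.5 × 1.250⁵ = 47.302pt
Difference: 47.302 − 27.932 = 19.370pt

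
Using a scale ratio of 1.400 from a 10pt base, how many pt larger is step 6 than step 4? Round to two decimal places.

36.88pt

Step 4: 10.0 × 1.400⁴ = 38.4160pt
Step 6: 10.0 × 1.400⁶ = 75.2954pt
Difference: 75.2954 − 38.4160 = 36.8794pt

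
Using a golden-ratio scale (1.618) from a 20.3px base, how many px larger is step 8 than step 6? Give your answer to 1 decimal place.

589.3px

Step 6: 20.3 × 1.618⁶ = 364.223px
Step 8: 20.3 × 1.618⁸ = 953.508px
Difference: 953.508 − 364.223 = 589.285px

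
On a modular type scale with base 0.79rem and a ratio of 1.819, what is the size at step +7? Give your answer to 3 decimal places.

Every step multiplies by the scale ratio.
0.79 × 1.819⁷ = 0.79 × 65.89142 ≈ 52.054

52.054rem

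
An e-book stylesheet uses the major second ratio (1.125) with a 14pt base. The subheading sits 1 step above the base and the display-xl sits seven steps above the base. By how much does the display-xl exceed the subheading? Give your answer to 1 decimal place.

16.2pt

Step 1: 14.0 × 1.125 = 15.750pt
Step 7: 14.0 × 1.125⁷ = 31.930pt
Difference: 31.930 − 15.750 = 16.180pt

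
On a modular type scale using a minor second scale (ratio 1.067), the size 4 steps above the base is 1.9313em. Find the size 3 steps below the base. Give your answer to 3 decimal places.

1.227em

1.9313 ÷ 1.067⁷ = 1.9313 ÷ 1.57453 ≈ 1.227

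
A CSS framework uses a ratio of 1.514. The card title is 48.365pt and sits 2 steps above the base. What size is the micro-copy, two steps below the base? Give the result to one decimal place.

9.2pt

The gap is -2 − (2) = -4 steps, so the factor is 1.514^-4.
48.365 ÷ 1.514⁴ = 48.365 ÷ 5.25416 ≈ 9.205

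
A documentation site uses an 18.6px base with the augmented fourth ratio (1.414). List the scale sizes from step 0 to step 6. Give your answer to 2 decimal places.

18.60px, 26.30px, 37.19px, 52.58px, 74.36px, 105.14px, 148.67px

Step 0: 18.6px
Step 1: 18.6 × 1.414 = 26.30
Step 2: 18.6 × 1.414² = 37.19
Step 3: 18.6 × 1.414³ = 52.58
Step 4: 18.6 × 1.414⁴ = 74.36
Step 5: 18.6 × 1.414⁵ = 105.14
Step 6: 18.6 × 1.414⁶ = 148.67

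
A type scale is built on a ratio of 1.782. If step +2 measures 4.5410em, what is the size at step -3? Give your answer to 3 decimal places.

0.253em

4.5410 ÷ 1.782⁵ = 4.5410 ÷ 17.96960 ≈ 0.253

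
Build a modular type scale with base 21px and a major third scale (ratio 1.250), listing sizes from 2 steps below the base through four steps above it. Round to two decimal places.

Step -2: 21.0 ÷ 1.250² = 13.44
Step -1: 21.0 ÷ 1.250 = 16.80
Step 0: 21px
Step 1: 21.0 × 1.250 = 26.25
Step 2: 21.0 × 1.250² = 32.81
Step 3: 21.0 × 1.250³ = 41.02
Step 4: 21.0 × 1.250⁴ = 51.27

13.44px, 16.80px, 21.00px, 26.25px, 32.81px, 41.02px, 51.27px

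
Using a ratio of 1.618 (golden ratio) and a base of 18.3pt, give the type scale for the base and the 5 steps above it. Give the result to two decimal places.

Step 0: 18.3pt
Step 1: 18.3 × 1.618 = 29.61
Step 2: 18.3 × 1.618² = 47.91
Step 3: 18.3 × 1.618³ = 77.52
Step 4: 18.3 × 1.618⁴ = 125.42
Step 5: 18.3 × 1.618⁵ = 202.93

18.30pt, 29.61pt, 47.91pt, 77.52pt, 125.42pt, 202.93pt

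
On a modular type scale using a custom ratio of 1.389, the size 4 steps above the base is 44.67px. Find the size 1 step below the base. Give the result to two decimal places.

The gap is -1 − (4) = -5 steps, so the factor is 1.389^-5.
44.67 ÷ 1.389⁵ = 44.67 ÷ 5.17025 ≈ 8.640

8.64px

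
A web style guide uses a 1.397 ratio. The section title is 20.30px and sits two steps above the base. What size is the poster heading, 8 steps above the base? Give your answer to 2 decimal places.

150.89px

20.30 × 1.397⁶ = 20.30 × 7.43324 ≈ 150.895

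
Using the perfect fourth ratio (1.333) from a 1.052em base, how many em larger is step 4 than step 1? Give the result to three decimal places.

Step 1: 1.052 × 1.333 = 1.40232em
Step 4: 1.052 × 1.333⁴ = 3.32152em
Difference: 3.32152 − 1.40232 = 1.91920em

1.919em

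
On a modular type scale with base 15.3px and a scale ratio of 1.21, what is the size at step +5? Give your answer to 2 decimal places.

39.68px

A modular type scale is a geometric sequence: sizeₙ = base × rⁿ.
15.3 × 1.21⁵ = 15.3 × 2.59374 ≈ 39.68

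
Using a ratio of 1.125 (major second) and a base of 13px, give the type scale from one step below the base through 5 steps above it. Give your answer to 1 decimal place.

11.6px, 13.0px, 14.6px, 16.5px, 18.5px, 20.8px, 23.4px

Step -1: 13.0 ÷ 1.125 = 11.6
Step 0: 13px
Step 1: 13.0 × 1.125 = 14.6
Step 2: 13.0 × 1.125² = 16.5
Step 3: 13.0 × 1.125³ = 18.5
Step 4: 13.0 × 1.125⁴ = 20.8
Step 5: 13.0 × 1.125⁵ = 23.4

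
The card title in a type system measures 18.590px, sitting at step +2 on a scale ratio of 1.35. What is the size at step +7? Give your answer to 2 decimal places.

83.36px

18.590 × 1.35⁵ = 18.590 × 4.48403 ≈ 83.358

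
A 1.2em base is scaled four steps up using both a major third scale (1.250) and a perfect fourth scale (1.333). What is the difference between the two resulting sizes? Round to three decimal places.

0.859em

Major third: 1.2 × 1.250⁴ = 2.92969em
Perfect fourth: 1.2 × 1.333⁴ = 3.78880em
Difference: 3.78880 − 2.92969 = 0.85911em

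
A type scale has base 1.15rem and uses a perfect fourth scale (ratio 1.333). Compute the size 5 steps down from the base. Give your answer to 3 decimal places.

0.273rem

1.15 ÷ 1.333⁵ = 1.15 ÷ 4.20873 ≈ 0.273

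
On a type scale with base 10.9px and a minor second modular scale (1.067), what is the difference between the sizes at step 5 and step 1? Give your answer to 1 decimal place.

3.4px

Step 1: 10.9 × 1.067 = 11.630px
Step 5: 10.9 × 1.067⁵ = 15.075px
Difference: 15.075 − 11.630 = 3.445px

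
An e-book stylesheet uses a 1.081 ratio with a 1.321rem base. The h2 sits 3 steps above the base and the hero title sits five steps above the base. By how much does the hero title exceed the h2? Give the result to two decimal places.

Step 3: 1.321 × 1.081³ = 1.6687rem
Step 5: 1.321 × 1.081⁵ = 1.9500rem
Difference: 1.9500 − 1.6687 = 0.2813rem

0.28rem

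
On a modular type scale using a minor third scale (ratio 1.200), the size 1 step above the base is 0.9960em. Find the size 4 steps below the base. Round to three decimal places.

0.9960 ÷ 1.200⁵ = 0.9960 ÷ 2.48832 ≈ 0.400

0.400em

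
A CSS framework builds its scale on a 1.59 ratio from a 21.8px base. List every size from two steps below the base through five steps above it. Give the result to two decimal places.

Step -2: 21.8 ÷ 1.59² = 8.62
Step -1: 21.8 ÷ 1.59 = 13.71
Step 0: 21.8px
Step 1: 21.8 × 1.59 = 34.66
Step 2: 21.8 × 1.59² = 55.11
Step 3: 21.8 × 1.59³ = 87.63
Step 4: 21.8 × 1.59⁴ = 139.33
Step 5: 21.8 × 1.59⁵ = 221.53

8.62px, 13.71px, 21.80px, 34.66px, 55.11px, 87.63px, 139.33px, 221.53px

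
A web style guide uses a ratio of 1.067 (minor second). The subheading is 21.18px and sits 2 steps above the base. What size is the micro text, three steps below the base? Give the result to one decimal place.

15.3px

Moving from step +2 to step -3 is 5 steps down, so divide by r⁵.
21.18 ÷ 1.067⁵ = 21.18 ÷ 1.38300 ≈ 15.315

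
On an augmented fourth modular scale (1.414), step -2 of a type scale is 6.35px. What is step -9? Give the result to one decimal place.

6.35 ÷ 1.414⁷ = 6.35 ÷ 11.30175 ≈ 0.562

0.6px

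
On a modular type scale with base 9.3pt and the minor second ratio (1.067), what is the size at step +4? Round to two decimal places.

9.3 × 1.067⁴ = 9.3 × 1.29616 ≈ 12.05

12.05pt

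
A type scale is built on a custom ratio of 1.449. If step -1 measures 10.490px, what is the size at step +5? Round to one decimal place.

97.1px

10.490 × 1.449⁶ = 10.490 × 9.25572 ≈ 97.093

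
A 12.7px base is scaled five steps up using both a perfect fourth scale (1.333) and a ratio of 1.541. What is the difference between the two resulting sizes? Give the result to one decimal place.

Perfect fourth: 12.7 × 1.333⁵ = 53.451px
At 1.541: 12.7 × 1.541⁵ = 110.361px
Difference: 110.361 − 53.451 = 56.910px

56.9px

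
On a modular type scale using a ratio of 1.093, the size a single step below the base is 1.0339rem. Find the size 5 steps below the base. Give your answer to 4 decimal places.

1.0339 ÷ 1.093⁴ = 1.0339 ÷ 1.42719 ≈ 0.7244

0.7244rem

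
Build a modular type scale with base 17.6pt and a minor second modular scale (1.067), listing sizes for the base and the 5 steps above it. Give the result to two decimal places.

Step 0: 17.6pt
Step 1: 17.6 × 1.067 = 18.78
Step 2: 17.6 × 1.067² = 20.04
Step 3: 17.6 × 1.067³ = 21.38
Step 4: 17.6 × 1.067⁴ = 22.81
Step 5: 17.6 × 1.067⁵ = 24.34

17.60pt, 18.78pt, 20.04pt, 21.38pt, 22.81pt, 24.34pt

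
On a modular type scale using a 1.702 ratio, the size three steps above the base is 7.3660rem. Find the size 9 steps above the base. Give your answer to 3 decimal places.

179.056rem

The gap is 9 − (3) = 6 steps, so the factor is 1.702^6.
7.3660 × 1.702⁶ = 7.3660 × 24.30845 ≈ 179.056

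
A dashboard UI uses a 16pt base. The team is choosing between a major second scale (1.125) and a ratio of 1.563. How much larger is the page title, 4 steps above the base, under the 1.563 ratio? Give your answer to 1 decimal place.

Major second: 16.0 × 1.125⁴ = 25.629pt
At 1.563: 16.0 × 1.563⁴ = 95.490pt
Difference: 95.490 − 25.629 = 69.861pt

69.9pt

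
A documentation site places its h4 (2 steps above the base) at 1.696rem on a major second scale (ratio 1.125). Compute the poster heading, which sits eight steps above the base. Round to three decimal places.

3.438rem

1.696 × 1.125⁶ = 1.696 × 2.02729 ≈ 3.438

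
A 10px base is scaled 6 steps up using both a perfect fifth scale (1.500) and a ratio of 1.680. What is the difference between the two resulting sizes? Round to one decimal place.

Perfect fifth: 10.0 × 1.500⁶ = 113.906px
At 1.680: 10.0 × 1.680⁶ = 224.831px
Difference: 224.831 − 113.906 = 110.925px

110.9px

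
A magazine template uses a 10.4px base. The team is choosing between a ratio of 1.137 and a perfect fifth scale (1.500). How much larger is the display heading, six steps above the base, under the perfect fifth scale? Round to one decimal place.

At 1.137: 10.4 × 1.137⁶ = 22.470px
Perfect fifth: 10.4 × 1.500⁶ = 118.463px
Difference: 118.463 − 22.470 = 95.993px

96.0px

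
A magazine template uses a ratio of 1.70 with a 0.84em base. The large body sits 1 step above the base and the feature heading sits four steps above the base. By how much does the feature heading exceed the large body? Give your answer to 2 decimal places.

5.59em

Step 1: 0.84 × 1.70 = 1.4280em
Step 4: 0.84 × 1.70⁴ = 7.0158em
Difference: 7.0158 − 1.4280 = 5.5878em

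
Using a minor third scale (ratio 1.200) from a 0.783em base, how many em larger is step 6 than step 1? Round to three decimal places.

Step 1: 0.783 × 1.200 = 0.93960em
Step 6: 0.783 × 1.200⁶ = 2.33803em
Difference: 2.33803 − 0.93960 = 1.39843em

1.398em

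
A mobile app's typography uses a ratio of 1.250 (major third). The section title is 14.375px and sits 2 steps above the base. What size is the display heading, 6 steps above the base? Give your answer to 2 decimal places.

Moving from step +2 to step +6 is 4 steps up, so multiply by r⁴.
14.375 × 1.250⁴ = 14.375 × 2.44141 ≈ 35.095

35.10px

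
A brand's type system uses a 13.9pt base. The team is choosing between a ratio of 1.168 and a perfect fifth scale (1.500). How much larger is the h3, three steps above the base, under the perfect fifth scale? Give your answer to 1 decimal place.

At 1.168: 13.9 × 1.168³ = 22.148pt
Perfect fifth: 13.9 × 1.500³ = 46.913pt
Difference: 46.913 − 22.148 = 24.765pt

24.8pt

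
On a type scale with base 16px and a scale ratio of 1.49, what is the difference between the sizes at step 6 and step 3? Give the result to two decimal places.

Step 3: 16.0 × 1.49³ = 52.9272px
Step 6: 16.0 × 1.49⁶ = 175.0804px
Difference: 175.0804 − 52.9272 = 122.1532px

122.15px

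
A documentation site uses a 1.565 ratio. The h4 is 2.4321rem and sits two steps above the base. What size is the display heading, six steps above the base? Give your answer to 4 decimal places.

2.4321 × 1.565⁴ = 2.4321 × 5.99870 ≈ 14.5894

14.5894rem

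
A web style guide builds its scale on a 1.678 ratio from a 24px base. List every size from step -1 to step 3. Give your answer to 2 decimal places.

Step -1: 24.0 ÷ 1.678 = 14.30
Step 0: 24px
Step 1: 24.0 × 1.678 = 40.27
Step 2: 24.0 × 1.678² = 67.58
Step 3: 24.0 × 1.678³ = 113.39

14.30px, 24.00px, 40.27px, 67.58px, 113.39px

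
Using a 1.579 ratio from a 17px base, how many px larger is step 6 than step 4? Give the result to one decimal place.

Step 4: 17.0 × 1.579⁴ = 105.676px
Step 6: 17.0 × 1.579⁶ = 263.476px
Difference: 263.476 − 105.676 = 157.800px

157.8px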